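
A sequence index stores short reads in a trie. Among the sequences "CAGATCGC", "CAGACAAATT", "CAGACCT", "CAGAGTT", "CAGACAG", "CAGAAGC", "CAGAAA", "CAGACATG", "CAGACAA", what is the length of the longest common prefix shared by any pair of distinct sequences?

7

Look for the deepest trie node that still has at least two words in its subtree.
e.g. "CAGACAA" and "CAGACAAATT" share the prefix "CAGACAA" of length 7; no pair shares a longer one.
Longest shared-prefix length: 7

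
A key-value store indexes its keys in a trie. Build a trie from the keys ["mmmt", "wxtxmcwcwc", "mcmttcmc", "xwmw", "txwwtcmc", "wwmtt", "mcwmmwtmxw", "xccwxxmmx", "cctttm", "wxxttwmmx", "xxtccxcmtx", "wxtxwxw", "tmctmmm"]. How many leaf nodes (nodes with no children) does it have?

A leaf is a node with no children — equivalently, the end of a word that is not a proper prefix of any other stored word.
Those words: "cctttm", "mcmttcmc", "mcwmmwtmxw", "mmmt", "tmctmmm", "txwwtcmc", "wwmtt", "wxtxmcwcwc", "wxtxwxw", "wxxttwmmx", "xccwxxmmx", "xwmw", "xxtccxcmtx"
Leaf count: 13

13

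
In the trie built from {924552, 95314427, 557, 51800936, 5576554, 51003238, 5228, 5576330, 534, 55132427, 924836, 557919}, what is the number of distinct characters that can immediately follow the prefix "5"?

4

Follow the path "5" to its node, then look at its outgoing edges.
Characters that immediately follow "5" among the stored strings: {1, 2, 3, 5}.
That node has 4 child edges.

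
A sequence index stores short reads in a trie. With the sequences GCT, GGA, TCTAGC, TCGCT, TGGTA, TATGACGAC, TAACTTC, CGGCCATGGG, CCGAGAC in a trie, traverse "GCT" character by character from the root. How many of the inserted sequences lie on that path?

1

Walk "GCT" from the root; an end-of-word marker is hit whenever a stored word is a prefix of "GCT".
Prefixes of the query that are stored words: "GCT"
Count: 1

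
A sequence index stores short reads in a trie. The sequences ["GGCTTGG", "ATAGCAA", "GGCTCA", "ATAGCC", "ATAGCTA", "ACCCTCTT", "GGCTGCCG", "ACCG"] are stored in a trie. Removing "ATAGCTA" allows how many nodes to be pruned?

Walk "ATAGCTA" from the leaf back toward the root, removing each node that no remaining word uses.
The suffix "TA" (2 nodes) is used only by "ATAGCTA"; the node for "ATAGC" still has the child "A", so pruning stops there.
Nodes removed: 2

2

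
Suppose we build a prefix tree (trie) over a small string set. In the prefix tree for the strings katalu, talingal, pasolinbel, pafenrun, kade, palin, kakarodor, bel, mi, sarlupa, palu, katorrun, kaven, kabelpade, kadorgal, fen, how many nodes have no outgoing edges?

A leaf is a node with no children — equivalently, the end of a word that is not a proper prefix of any other stored word.
Those words: "bel", "fen", "kabelpade", "kade", "kadorgal", "kakarodor", "katalu", "katorrun", "kaven", "mi", "pafenrun", "palin", "palu", "pasolinbel", "sarlupa", "talingal"
Leaf count: 16

16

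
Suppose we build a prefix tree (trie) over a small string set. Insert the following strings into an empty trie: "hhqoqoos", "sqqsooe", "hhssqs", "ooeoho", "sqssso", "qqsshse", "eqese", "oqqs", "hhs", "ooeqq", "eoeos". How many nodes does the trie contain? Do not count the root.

50

For each word, the new-node count is its length minus the longest prefix already in the trie:
  "hhqoqoos" → 8 new (h, h, q, o, q, o, o, s)
  "sqqsooe" → 7 new (s, q, q, s, o, o, e)
  "hhssqs" → prefix "hh" already present; 4 new (s, s, q, s)
  "ooeoho" → 6 new (o, o, e, o, h, o)
  "sqssso" → prefix "sq" already present; 4 new (s, s, s, o)
  "qqsshse" → 7 new (q, q, s, s, h, s, e)
  "eqese" → 5 new (e, q, e, s, e)
  "oqqs" → prefix "o" already present; 3 new (q, q, s)
  "hhs" → prefix "hhs" already present; 0 new (none)
  "ooeqq" → prefix "ooe" already present; 2 new (q, q)
  "eoeos" → prefix "e" already present; 4 new (o, e, o, s)
Total nodes = 8 + 7 + 4 + 6 + 4 + 7 + 5 + 3 + 0 + 2 + 4 = 50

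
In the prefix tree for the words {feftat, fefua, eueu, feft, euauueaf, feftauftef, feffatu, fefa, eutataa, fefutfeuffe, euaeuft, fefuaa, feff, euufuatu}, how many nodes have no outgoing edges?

11

Leaves are exactly the stored words that no other stored word extends.
Those words: "euaeuft", "euauueaf", "eueu", "eutataa", "euufuatu", "fefa", "feffatu", "feftat", "feftauftef", "fefuaa", "fefutfeuffe"
Leaf count: 11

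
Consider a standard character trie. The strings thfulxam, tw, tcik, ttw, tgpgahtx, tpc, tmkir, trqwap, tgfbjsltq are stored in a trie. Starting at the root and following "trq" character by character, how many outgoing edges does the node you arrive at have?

Walk "trq" from the root, arriving at one node.
Characters that immediately follow "trq" among the stored strings: {w}.
That node has 1 child edge.

1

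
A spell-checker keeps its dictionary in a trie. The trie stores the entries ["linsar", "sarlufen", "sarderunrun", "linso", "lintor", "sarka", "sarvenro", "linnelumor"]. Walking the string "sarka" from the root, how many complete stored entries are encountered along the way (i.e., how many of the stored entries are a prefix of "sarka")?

1

Walk "sarka" from the root; an end-of-word marker is hit whenever a stored word is a prefix of "sarka".
Prefixes of the query that are stored words: "sarka"
Count: 1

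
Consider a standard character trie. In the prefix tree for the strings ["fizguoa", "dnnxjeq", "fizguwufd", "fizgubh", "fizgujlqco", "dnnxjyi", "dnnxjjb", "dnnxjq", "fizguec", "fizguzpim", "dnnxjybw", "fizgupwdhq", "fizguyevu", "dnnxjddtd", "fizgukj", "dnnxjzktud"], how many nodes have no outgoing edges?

16

A leaf is a node with no children — equivalently, the end of a word that is not a proper prefix of any other stored word.
Those words: "dnnxjddtd", "dnnxjeq", "dnnxjjb", "dnnxjq", "dnnxjybw", "dnnxjyi", "dnnxjzktud", "fizgubh", "fizguec", "fizgujlqco", "fizgukj", "fizguoa", "fizgupwdhq", "fizguwufd", "fizguyevu", "fizguzpim"
Leaf count: 16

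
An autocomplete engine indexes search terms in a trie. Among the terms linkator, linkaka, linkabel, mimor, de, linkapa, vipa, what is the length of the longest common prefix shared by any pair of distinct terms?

5

Look for the deepest trie node that still has at least two words in its subtree.
e.g. "linkabel" and "linkaka" share the prefix "linka" of length 5; no pair shares a longer one.
Longest shared-prefix length: 5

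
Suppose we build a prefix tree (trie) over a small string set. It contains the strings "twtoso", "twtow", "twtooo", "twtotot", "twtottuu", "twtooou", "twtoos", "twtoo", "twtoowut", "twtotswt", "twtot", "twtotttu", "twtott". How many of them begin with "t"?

Walk to "t"; the words in its subtree are exactly those with that prefix.
Matches: "twtoo", "twtooo", "twtooou", "twtoos", "twtoowut", "twtoso", "twtot", "twtotot", "twtotswt", "twtott", "twtotttu", "twtottuu", "twtow"
Count: 13

13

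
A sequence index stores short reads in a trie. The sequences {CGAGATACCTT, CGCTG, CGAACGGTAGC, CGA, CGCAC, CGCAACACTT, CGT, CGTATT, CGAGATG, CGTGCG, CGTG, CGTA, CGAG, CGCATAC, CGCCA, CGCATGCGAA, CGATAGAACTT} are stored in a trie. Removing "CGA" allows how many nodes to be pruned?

0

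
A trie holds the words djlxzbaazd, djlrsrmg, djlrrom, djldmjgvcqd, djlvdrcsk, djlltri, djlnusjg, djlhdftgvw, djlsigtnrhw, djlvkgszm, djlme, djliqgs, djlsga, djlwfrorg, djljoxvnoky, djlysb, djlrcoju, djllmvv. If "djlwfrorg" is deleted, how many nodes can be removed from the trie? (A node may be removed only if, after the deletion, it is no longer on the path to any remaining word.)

A node on "djlwfrorg"'s path can go only if nothing else ends at it or branches off below it.
The suffix "wfrorg" (6 nodes) is used only by "djlwfrorg"; the node for "djl" still has the child "x", so pruning stops there.
Nodes removed: 6

6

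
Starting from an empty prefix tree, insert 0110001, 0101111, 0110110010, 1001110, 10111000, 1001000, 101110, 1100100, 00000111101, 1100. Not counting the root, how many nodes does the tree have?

Trace insertions, counting only characters that open a new branch:
  "0110001" → 7 new (0, 1, 1, 0, 0, 0, 1)
  "0101111" → prefix "01" already present; 5 new (0, 1, 1, 1, 1)
  "0110110010" → prefix "0110" already present; 6 new (1, 1, 0, 0, 1, 0)
  "1001110" → 7 new (1, 0, 0, 1, 1, 1, 0)
  "10111000" → prefix "10" already present; 6 new (1, 1, 1, 0, 0, 0)
  "1001000" → prefix "1001" already present; 3 new (0, 0, 0)
  "101110" → prefix "101110" already present; 0 new (none)
  "1100100" → prefix "1" already present; 6 new (1, 0, 0, 1, 0, 0)
  "00000111101" → prefix "0" already present; 10 new (0, 0, 0, 0, 1, 1, 1, 1, 0, 1)
  "1100" → prefix "1100" already present; 0 new (none)
Total nodes = 7 + 5 + 6 + 7 + 6 + 3 + 0 + 6 + 10 + 0 = 50

50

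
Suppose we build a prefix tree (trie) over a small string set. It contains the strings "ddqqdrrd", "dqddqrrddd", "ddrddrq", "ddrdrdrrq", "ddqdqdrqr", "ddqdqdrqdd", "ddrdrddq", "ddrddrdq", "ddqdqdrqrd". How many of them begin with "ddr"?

4

Filter for entries beginning with "ddr":
Matches: "ddrddrdq", "ddrddrq", "ddrdrddq", "ddrdrdrrq"
Count: 4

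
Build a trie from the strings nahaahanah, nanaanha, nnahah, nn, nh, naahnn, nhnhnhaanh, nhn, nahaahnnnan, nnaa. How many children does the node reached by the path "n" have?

Walk "n" from the root, arriving at one node.
Distinct next characters after "n": a, h, n.
That node has 3 child edges.

3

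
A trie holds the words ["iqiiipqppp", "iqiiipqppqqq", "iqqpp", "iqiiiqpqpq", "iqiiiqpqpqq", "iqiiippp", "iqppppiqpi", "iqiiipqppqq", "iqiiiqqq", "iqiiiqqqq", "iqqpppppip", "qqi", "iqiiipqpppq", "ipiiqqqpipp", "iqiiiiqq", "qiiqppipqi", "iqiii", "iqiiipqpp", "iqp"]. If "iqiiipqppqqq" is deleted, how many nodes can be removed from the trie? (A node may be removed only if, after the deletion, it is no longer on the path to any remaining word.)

1

A node on "iqiiipqppqqq"'s path can go only if nothing else ends at it or branches off below it.
The suffix "q" (1 node) is used only by "iqiiipqppqqq"; "iqiiipqppqq" is itself a stored word, so pruning stops there.
Nodes removed: 1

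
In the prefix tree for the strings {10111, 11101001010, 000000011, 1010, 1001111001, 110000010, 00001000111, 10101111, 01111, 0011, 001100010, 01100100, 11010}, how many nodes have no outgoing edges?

11

Leaves are exactly the stored words that no other stored word extends.
Those words: "000000011", "00001000111", "001100010", "01100100", "01111", "1001111001", "10101111", "10111", "110000010", "11010", "11101001010"
Leaf count: 11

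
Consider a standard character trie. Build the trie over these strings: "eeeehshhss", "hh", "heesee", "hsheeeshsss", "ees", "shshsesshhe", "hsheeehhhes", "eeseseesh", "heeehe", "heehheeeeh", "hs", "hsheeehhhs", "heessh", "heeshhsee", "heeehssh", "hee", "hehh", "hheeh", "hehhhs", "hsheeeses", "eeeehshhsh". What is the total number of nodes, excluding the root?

Count nodes per top-level branch (shared prefixes stored once):
  'e'-branch (eeeehshhsh, eeeehshhss, ees, eeseseesh): 18 nodes
  'h'-branch (hee, heeehe, heeehssh, heehheeeeh, heesee, heeshhsee, heessh, hehh, hehhhs, hh, hheeh, hs, hsheeehhhes, hsheeehhhs, hsheeeses, hsheeeshsss): 52 nodes
  's'-branch (shshsesshhe): 11 nodes
Sum: 81

81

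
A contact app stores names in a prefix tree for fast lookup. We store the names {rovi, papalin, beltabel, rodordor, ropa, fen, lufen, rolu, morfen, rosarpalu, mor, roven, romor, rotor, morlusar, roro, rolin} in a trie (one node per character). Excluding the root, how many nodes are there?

Insert word by word; a character creates a node only if that edge doesn't already exist:
  "rovi" → 4 new (r, o, v, i)
  "papalin" → 7 new (p, a, p, a, l, i, n)
  "beltabel" → 8 new (b, e, l, t, a, b, e, l)
  "rodordor" → prefix "ro" already present; 6 new (d, o, r, d, o, r)
  "ropa" → prefix "ro" already present; 2 new (p, a)
  "fen" → 3 new (f, e, n)
  "lufen" → 5 new (l, u, f, e, n)
  "rolu" → prefix "ro" already present; 2 new (l, u)
  "morfen" → 6 new (m, o, r, f, e, n)
  "rosarpalu" → prefix "ro" already present; 7 new (s, a, r, p, a, l, u)
  "mor" → prefix "mor" already present; 0 new (none)
  "roven" → prefix "rov" already present; 2 new (e, n)
  "romor" → prefix "ro" already present; 3 new (m, o, r)
  "rotor" → prefix "ro" already present; 3 new (t, o, r)
  "morlusar" → prefix "mor" already present; 5 new (l, u, s, a, r)
  "roro" → prefix "ro" already present; 2 new (r, o)
  "rolin" → prefix "rol" already present; 2 new (i, n)
Total nodes = 4 + 7 + 8 + 6 + 2 + 3 + 5 + 2 + 6 + 7 + 0 + 2 + 3 + 3 + 5 + 2 + 2 = 67

67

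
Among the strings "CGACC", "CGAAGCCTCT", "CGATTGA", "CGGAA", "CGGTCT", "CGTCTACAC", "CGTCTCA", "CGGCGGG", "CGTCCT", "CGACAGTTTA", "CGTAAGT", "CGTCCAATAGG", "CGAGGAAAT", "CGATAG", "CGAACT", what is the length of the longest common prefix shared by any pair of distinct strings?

5

Equivalently: take the maximum, over all pairs, of their longest common prefix length.
e.g. "CGTCCAATAGG" and "CGTCCT" share the prefix "CGTCC" of length 5; no pair shares a longer one.
Longest shared-prefix length: 5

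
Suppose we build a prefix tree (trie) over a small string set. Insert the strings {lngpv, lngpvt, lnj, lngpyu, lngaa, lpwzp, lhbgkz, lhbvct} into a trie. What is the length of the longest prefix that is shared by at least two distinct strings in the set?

5

The deepest shared node is where two words last agree before diverging.
e.g. "lngpv" and "lngpvt" share the prefix "lngpv" of length 5; no pair shares a longer one.
Longest shared-prefix length: 5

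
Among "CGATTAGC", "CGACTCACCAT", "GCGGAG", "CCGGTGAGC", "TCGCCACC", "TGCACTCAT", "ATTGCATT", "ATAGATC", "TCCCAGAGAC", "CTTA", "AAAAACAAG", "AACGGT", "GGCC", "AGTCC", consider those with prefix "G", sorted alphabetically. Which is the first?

DFS of the "G" subtree visits, in order: "GCGGAG", "GGCC"
Position 1: GCGGAG

GCGGAG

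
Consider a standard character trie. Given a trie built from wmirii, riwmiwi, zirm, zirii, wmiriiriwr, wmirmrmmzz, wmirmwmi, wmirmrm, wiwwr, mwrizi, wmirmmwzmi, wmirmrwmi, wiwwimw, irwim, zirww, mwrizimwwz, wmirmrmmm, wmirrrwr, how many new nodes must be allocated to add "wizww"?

3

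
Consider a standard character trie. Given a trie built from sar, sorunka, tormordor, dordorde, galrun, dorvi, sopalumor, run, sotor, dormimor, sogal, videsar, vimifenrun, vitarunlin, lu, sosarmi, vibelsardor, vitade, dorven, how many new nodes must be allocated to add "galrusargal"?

6

"galru" is already a path in the trie; the remaining "sargal" must be added.
Each of the 6 remaining characters creates one node.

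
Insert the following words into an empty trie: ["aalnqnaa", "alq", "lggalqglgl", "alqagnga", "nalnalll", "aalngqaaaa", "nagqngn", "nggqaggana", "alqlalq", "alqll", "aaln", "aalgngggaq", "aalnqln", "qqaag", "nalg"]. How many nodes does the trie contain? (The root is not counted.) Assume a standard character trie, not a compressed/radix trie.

73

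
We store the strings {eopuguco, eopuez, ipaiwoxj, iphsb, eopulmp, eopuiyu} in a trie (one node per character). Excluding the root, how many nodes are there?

27

For each word, the new-node count is its length minus the longest prefix already in the trie:
  "eopuguco" → 8 new (e, o, p, u, g, u, c, o)
  "eopuez" → prefix "eopu" already present; 2 new (e, z)
  "ipaiwoxj" → 8 new (i, p, a, i, w, o, x, j)
  "iphsb" → prefix "ip" already present; 3 new (h, s, b)
  "eopulmp" → prefix "eopu" already present; 3 new (l, m, p)
  "eopuiyu" → prefix "eopu" already present; 3 new (i, y, u)
Total nodes = 8 + 2 + 8 + 3 + 3 + 3 = 27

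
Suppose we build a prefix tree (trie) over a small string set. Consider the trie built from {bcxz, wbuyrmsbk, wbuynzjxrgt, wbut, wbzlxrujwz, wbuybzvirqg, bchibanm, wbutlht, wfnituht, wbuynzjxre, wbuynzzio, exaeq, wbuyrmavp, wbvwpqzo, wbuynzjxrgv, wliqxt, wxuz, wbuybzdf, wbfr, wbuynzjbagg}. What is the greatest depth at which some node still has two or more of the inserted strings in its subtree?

10

Equivalently: take the maximum, over all pairs, of their longest common prefix length.
e.g. "wbuynzjxrgt" and "wbuynzjxrgv" share the prefix "wbuynzjxrg" of length 10; no pair shares a longer one.
Longest shared-prefix length: 10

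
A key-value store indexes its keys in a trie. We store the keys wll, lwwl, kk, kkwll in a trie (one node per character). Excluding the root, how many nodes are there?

12

Count nodes per top-level branch (shared prefixes stored once):
  'k'-branch (kk, kkwll): 5 nodes
  'l'-branch (lwwl): 4 nodes
  'w'-branch (wll): 3 nodes
Sum: 12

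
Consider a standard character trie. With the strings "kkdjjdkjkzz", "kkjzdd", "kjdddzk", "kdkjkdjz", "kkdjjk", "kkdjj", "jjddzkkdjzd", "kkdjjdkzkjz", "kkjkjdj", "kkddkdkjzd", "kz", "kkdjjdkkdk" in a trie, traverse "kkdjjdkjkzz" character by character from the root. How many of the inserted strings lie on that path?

2

Traverse "kkdjjdkjkzz" character by character; count nodes along the way that are marked as word ends.
Prefixes of the query that are stored words: "kkdjj", "kkdjjdkjkzz"
Count: 2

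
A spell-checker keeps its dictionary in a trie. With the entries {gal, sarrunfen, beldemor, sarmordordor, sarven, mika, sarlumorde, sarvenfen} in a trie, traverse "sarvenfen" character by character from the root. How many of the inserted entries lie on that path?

2

Check each prefix of "sarvenfen" against the stored set — each match is an end-marker on the path.
Prefixes of the query that are stored words: "sarven", "sarvenfen"
Count: 2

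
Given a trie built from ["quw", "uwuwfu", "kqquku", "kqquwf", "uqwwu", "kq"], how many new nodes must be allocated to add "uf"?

1

"u" is already a path in the trie; the remaining "f" must be added.
Each of the 1 remaining characters creates one node.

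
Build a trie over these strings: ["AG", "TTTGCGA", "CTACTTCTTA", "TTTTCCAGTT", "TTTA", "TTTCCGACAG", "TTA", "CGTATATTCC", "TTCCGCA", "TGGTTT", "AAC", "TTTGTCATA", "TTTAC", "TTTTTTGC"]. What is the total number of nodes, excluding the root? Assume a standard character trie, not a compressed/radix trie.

66

For each word, the new-node count is its length minus the longest prefix already in the trie:
  "AG" → 2 new (A, G)
  "TTTGCGA" → 7 new (T, T, T, G, C, G, A)
  "CTACTTCTTA" → 10 new (C, T, A, C, T, T, C, T, T, A)
  "TTTTCCAGTT" → prefix "TTT" already present; 7 new (T, C, C, A, G, T, T)
  "TTTA" → prefix "TTT" already present; 1 new (A)
  "TTTCCGACAG" → prefix "TTT" already present; 7 new (C, C, G, A, C, A, G)
  "TTA" → prefix "TT" already present; 1 new (A)
  "CGTATATTCC" → prefix "C" already present; 9 new (G, T, A, T, A, T, T, C, C)
  "TTCCGCA" → prefix "TT" already present; 5 new (C, C, G, C, A)
  "TGGTTT" → prefix "T" already present; 5 new (G, G, T, T, T)
  "AAC" → prefix "A" already present; 2 new (A, C)
  "TTTGTCATA" → prefix "TTTG" already present; 5 new (T, C, A, T, A)
  "TTTAC" → prefix "TTTA" already present; 1 new (C)
  "TTTTTTGC" → prefix "TTTT" already present; 4 new (T, T, G, C)
Total nodes = 2 + 7 + 10 + 7 + 1 + 7 + 1 + 9 + 5 + 5 + 2 + 5 + 1 + 4 = 66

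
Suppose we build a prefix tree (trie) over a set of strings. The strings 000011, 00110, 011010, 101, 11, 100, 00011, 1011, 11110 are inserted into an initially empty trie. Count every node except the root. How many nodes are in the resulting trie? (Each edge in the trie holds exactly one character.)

Count nodes per top-level branch (shared prefixes stored once):
  '0'-branch (000011, 00011, 00110, 011010): 16 nodes
  '1'-branch (100, 101, 1011, 11, 11110): 9 nodes
Sum: 25

25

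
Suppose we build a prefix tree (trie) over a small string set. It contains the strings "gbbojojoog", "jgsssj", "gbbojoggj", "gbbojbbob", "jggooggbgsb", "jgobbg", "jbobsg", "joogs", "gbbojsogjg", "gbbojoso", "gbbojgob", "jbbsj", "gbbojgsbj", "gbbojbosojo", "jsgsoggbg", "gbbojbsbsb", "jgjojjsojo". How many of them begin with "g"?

Walk to "g"; the words in its subtree are exactly those with that prefix.
Words under "g": gbbojbbob, gbbojbosojo, gbbojbsbsb, gbbojgob, gbbojgsbj, gbbojoggj, gbbojojoog, gbbojoso, gbbojsogjg
Count: 9

9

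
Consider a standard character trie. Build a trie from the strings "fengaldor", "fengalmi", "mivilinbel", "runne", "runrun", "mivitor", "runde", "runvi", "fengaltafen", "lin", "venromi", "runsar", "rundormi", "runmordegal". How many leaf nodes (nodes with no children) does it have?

14

A leaf is a node with no children — equivalently, the end of a word that is not a proper prefix of any other stored word.
Those words: "fengaldor", "fengalmi", "fengaltafen", "lin", "mivilinbel", "mivitor", "runde", "rundormi", "runmordegal", "runne", "runrun", "runsar", "runvi", "venromi"
Leaf count: 14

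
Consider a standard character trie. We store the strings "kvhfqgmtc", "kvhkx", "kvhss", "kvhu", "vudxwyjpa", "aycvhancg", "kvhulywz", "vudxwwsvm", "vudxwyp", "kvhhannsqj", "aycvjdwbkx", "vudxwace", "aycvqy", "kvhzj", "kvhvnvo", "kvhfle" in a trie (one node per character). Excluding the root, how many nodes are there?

67

For each word, the new-node count is its length minus the longest prefix already in the trie:
  "kvhfqgmtc" → 9 new (k, v, h, f, q, g, m, t, c)
  "kvhkx" → prefix "kvh" already present; 2 new (k, x)
  "kvhss" → prefix "kvh" already present; 2 new (s, s)
  "kvhu" → prefix "kvh" already present; 1 new (u)
  "vudxwyjpa" → 9 new (v, u, d, x, w, y, j, p, a)
  "aycvhancg" → 9 new (a, y, c, v, h, a, n, c, g)
  "kvhulywz" → prefix "kvhu" already present; 4 new (l, y, w, z)
  "vudxwwsvm" → prefix "vudxw" already present; 4 new (w, s, v, m)
  "vudxwyp" → prefix "vudxwy" already present; 1 new (p)
  "kvhhannsqj" → prefix "kvh" already present; 7 new (h, a, n, n, s, q, j)
  "aycvjdwbkx" → prefix "aycv" already present; 6 new (j, d, w, b, k, x)
  "vudxwace" → prefix "vudxw" already present; 3 new (a, c, e)
  "aycvqy" → prefix "aycv" already present; 2 new (q, y)
  "kvhzj" → prefix "kvh" already present; 2 new (z, j)
  "kvhvnvo" → prefix "kvh" already present; 4 new (v, n, v, o)
  "kvhfle" → prefix "kvhf" already present; 2 new (l, e)
Total nodes = 9 + 2 + 2 + 1 + 9 + 9 + 4 + 4 + 1 + 7 + 6 + 3 + 2 + 2 + 4 + 2 = 67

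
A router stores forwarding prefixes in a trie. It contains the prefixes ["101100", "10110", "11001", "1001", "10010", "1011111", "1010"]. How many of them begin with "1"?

7

Traverse to the node for "1", then collect every word in that subtree.
Words under "1": 1001, 10010, 1010, 10110, 101100, 1011111, 11001
Count: 7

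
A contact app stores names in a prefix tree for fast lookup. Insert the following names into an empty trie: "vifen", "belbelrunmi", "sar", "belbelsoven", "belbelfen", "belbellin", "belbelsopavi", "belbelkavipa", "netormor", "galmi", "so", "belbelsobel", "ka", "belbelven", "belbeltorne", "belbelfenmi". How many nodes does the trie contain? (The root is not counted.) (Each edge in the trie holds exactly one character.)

Trace insertions, counting only characters that open a new branch:
  "vifen" → 5 new (v, i, f, e, n)
  "belbelrunmi" → 11 new (b, e, l, b, e, l, r, u, n, m, i)
  "sar" → 3 new (s, a, r)
  "belbelsoven" → prefix "belbel" already present; 5 new (s, o, v, e, n)
  "belbelfen" → prefix "belbel" already present; 3 new (f, e, n)
  "belbellin" → prefix "belbel" already present; 3 new (l, i, n)
  "belbelsopavi" → prefix "belbelso" already present; 4 new (p, a, v, i)
  "belbelkavipa" → prefix "belbel" already present; 6 new (k, a, v, i, p, a)
  "netormor" → 8 new (n, e, t, o, r, m, o, r)
  "galmi" → 5 new (g, a, l, m, i)
  "so" → prefix "s" already present; 1 new (o)
  "belbelsobel" → prefix "belbelso" already present; 3 new (b, e, l)
  "ka" → 2 new (k, a)
  "belbelven" → prefix "belbel" already present; 3 new (v, e, n)
  "belbeltorne" → prefix "belbel" already present; 5 new (t, o, r, n, e)
  "belbelfenmi" → prefix "belbelfen" already present; 2 new (m, i)
Total nodes = 5 + 11 + 3 + 5 + 3 + 3 + 4 + 6 + 8 + 5 + 1 + 3 + 2 + 3 + 5 + 2 = 69

69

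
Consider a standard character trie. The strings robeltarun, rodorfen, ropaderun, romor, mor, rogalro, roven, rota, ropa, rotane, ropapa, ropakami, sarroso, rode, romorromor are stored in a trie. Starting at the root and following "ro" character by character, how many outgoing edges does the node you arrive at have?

7

Walk "ro" from the root, arriving at one node.
Distinct next characters after "ro": b, d, g, m, p, t, v.
That node has 7 child edges.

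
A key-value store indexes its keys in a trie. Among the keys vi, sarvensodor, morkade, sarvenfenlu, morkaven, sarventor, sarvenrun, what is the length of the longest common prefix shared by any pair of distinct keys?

Look for the deepest trie node that still has at least two words in its subtree.
e.g. "sarvenfenlu" and "sarvenrun" share the prefix "sarven" of length 6; no pair shares a longer one.
Longest shared-prefix length: 6

6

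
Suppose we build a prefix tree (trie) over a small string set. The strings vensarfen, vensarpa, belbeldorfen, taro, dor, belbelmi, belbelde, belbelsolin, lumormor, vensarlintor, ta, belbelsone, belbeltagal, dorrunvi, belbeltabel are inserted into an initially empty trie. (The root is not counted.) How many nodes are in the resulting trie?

Insert word by word; a character creates a node only if that edge doesn't already exist:
  "vensarfen" → 9 new (v, e, n, s, a, r, f, e, n)
  "vensarpa" → prefix "vensar" already present; 2 new (p, a)
  "belbeldorfen" → 12 new (b, e, l, b, e, l, d, o, r, f, e, n)
  "taro" → 4 new (t, a, r, o)
  "dor" → 3 new (d, o, r)
  "belbelmi" → prefix "belbel" already present; 2 new (m, i)
  "belbelde" → prefix "belbeld" already present; 1 new (e)
  "belbelsolin" → prefix "belbel" already present; 5 new (s, o, l, i, n)
  "lumormor" → 8 new (l, u, m, o, r, m, o, r)
  "vensarlintor" → prefix "vensar" already present; 6 new (l, i, n, t, o, r)
  "ta" → prefix "ta" already present; 0 new (none)
  "belbelsone" → prefix "belbelso" already present; 2 new (n, e)
  "belbeltagal" → prefix "belbel" already present; 5 new (t, a, g, a, l)
  "dorrunvi" → prefix "dor" already present; 5 new (r, u, n, v, i)
  "belbeltabel" → prefix "belbelta" already present; 3 new (b, e, l)
Total nodes = 9 + 2 + 12 + 4 + 3 + 2 + 1 + 5 + 8 + 6 + 0 + 2 + 5 + 5 + 3 = 67

67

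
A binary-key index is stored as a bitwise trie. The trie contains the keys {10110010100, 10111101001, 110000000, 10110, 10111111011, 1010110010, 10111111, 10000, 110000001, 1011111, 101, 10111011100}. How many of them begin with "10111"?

Walk to "10111"; the words in its subtree are exactly those with that prefix.
Matches: "10111011100", "10111101001", "1011111", "10111111", "10111111011"
Count: 5

5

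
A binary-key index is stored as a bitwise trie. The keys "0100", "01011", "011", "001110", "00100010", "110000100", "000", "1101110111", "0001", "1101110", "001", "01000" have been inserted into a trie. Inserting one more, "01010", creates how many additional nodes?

Walking "01010" from the root, the first 4 characters ("0101") follow existing edges; "0" is the first miss.
So 5 − 4 = 1 new nodes.

1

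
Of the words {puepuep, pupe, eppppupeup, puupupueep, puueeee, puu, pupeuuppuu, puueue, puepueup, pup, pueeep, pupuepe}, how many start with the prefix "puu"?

Walk to "puu"; the words in its subtree are exactly those with that prefix.
Words under "puu": puu, puueeee, puueue, puupupueep
Count: 4

4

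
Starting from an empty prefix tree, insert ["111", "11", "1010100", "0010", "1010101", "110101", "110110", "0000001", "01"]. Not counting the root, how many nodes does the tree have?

Insert word by word; a character creates a node only if that edge doesn't already exist:
  "111" → 3 new (1, 1, 1)
  "11" → prefix "11" already present; 0 new (none)
  "1010100" → prefix "1" already present; 6 new (0, 1, 0, 1, 0, 0)
  "0010" → 4 new (0, 0, 1, 0)
  "1010101" → prefix "101010" already present; 1 new (1)
  "110101" → prefix "11" already present; 4 new (0, 1, 0, 1)
  "110110" → prefix "1101" already present; 2 new (1, 0)
  "0000001" → prefix "00" already present; 5 new (0, 0, 0, 0, 1)
  "01" → prefix "0" already present; 1 new (1)
Total nodes = 3 + 0 + 6 + 4 + 1 + 4 + 2 + 5 + 1 = 26

26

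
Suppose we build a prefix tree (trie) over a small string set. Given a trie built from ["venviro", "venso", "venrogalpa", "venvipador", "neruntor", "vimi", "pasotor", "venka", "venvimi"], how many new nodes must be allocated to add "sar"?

Nothing in the trie begins with "s"; the whole of "sar" is new.
3 − 0 = 3 new nodes.

3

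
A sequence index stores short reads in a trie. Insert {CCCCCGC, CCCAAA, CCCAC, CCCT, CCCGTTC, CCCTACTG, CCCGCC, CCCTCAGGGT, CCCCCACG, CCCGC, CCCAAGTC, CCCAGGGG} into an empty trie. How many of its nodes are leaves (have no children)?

10

Leaves are exactly the stored words that no other stored word extends.
Those words: "CCCAAA", "CCCAAGTC", "CCCAC", "CCCAGGGG", "CCCCCACG", "CCCCCGC", "CCCGCC", "CCCGTTC", "CCCTACTG", "CCCTCAGGGT"
Leaf count: 10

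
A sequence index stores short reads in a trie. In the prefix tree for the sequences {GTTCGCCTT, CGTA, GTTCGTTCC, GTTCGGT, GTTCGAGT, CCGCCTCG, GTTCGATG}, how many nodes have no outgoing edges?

7

A leaf is a node with no children — equivalently, the end of a word that is not a proper prefix of any other stored word.
Those words: "CCGCCTCG", "CGTA", "GTTCGAGT", "GTTCGATG", "GTTCGCCTT", "GTTCGGT", "GTTCGTTCC"
Leaf count: 7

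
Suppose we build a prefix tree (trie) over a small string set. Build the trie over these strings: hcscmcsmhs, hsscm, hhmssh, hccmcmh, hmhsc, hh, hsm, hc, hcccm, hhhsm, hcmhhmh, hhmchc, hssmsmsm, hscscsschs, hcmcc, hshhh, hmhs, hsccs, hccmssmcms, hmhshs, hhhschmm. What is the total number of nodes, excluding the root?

74

For each word, the new-node count is its length minus the longest prefix already in the trie:
  "hcscmcsmhs" → 10 new (h, c, s, c, m, c, s, m, h, s)
  "hsscm" → prefix "h" already present; 4 new (s, s, c, m)
  "hhmssh" → prefix "h" already present; 5 new (h, m, s, s, h)
  "hccmcmh" → prefix "hc" already present; 5 new (c, m, c, m, h)
  "hmhsc" → prefix "h" already present; 4 new (m, h, s, c)
  "hh" → prefix "hh" already present; 0 new (none)
  "hsm" → prefix "hs" already present; 1 new (m)
  "hc" → prefix "hc" already present; 0 new (none)
  "hcccm" → prefix "hcc" already present; 2 new (c, m)
  "hhhsm" → prefix "hh" already present; 3 new (h, s, m)
  "hcmhhmh" → prefix "hc" already present; 5 new (m, h, h, m, h)
  "hhmchc" → prefix "hhm" already present; 3 new (c, h, c)
  "hssmsmsm" → prefix "hss" already present; 5 new (m, s, m, s, m)
  "hscscsschs" → prefix "hs" already present; 8 new (c, s, c, s, s, c, h, s)
  "hcmcc" → prefix "hcm" already present; 2 new (c, c)
  "hshhh" → prefix "hs" already present; 3 new (h, h, h)
  "hmhs" → prefix "hmhs" already present; 0 new (none)
  "hsccs" → prefix "hsc" already present; 2 new (c, s)
  "hccmssmcms" → prefix "hccm" already present; 6 new (s, s, m, c, m, s)
  "hmhshs" → prefix "hmhs" already present; 2 new (h, s)
  "hhhschmm" → prefix "hhhs" already present; 4 new (c, h, m, m)
Total nodes = 10 + 4 + 5 + 5 + 4 + 0 + 1 + 0 + 2 + 3 + 5 + 3 + 5 + 8 + 2 + 3 + 0 + 2 + 6 + 2 + 4 = 74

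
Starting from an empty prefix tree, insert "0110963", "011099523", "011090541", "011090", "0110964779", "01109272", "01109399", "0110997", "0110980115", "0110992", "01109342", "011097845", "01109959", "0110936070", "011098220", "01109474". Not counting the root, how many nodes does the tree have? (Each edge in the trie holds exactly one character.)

49

Count nodes per top-level branch (shared prefixes stored once):
  '0'-branch (011090, 011090541, 01109272, 01109342, 0110936070, 01109399, 01109474, 0110963, 0110964779, 011097845, 0110980115, 011098220, 0110992, 011099523, 01109959, 0110997): 49 nodes
Sum: 49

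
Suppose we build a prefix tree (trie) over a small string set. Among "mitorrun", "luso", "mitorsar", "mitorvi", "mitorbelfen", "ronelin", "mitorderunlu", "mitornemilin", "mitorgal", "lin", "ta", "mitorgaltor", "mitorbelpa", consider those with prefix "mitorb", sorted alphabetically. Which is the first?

mitorbelfen

DFS of the "mitorb" subtree visits, in order: "mitorbelfen", "mitorbelpa"
The 1st is mitorbelfen.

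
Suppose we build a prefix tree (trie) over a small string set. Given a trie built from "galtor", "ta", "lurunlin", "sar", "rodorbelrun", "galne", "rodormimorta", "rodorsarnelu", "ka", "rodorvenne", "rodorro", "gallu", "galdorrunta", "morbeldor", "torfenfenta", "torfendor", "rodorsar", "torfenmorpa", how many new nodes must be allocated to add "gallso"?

"gall" is already a path in the trie; the remaining "so" must be added.
Each of the 2 remaining characters creates one node.

2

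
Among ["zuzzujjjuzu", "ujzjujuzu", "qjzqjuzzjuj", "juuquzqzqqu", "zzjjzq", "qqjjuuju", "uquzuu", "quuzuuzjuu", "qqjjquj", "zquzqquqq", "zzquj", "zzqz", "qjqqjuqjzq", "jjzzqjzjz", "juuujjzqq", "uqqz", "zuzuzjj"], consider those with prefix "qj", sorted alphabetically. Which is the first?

DFS of the "qj" subtree visits, in order: "qjqqjuqjzq", "qjzqjuzzjuj"
The 1st is qjqqjuqjzq.

qjqqjuqjzq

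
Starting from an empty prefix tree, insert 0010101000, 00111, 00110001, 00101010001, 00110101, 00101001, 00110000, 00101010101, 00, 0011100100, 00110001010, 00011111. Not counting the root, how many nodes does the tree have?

Count nodes per top-level branch (shared prefixes stored once):
  '0'-branch (00, 00011111, 00101001, 0010101000, 00101010001, 00101010101, 00110000, 00110001, 00110001010, 00110101, 00111, 0011100100): 40 nodes
Sum: 40

40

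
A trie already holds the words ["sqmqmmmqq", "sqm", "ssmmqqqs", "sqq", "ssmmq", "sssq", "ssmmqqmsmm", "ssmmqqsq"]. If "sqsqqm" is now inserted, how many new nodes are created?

4

The longest prefix of "sqsqqm" already in the trie is "sq" (length 2).
New nodes needed: |"sqsqqm"| − 2 = 6 − 2 = 4.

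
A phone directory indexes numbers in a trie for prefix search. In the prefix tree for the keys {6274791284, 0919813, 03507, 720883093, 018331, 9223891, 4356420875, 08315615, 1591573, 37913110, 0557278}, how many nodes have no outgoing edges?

11

Leaves are exactly the stored words that no other stored word extends.
Those words: "018331", "03507", "0557278", "08315615", "0919813", "1591573", "37913110", "4356420875", "6274791284", "720883093", "9223891"
Leaf count: 11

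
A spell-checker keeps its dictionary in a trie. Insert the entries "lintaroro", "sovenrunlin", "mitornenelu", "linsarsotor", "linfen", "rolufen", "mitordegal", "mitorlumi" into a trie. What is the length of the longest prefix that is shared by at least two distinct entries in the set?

5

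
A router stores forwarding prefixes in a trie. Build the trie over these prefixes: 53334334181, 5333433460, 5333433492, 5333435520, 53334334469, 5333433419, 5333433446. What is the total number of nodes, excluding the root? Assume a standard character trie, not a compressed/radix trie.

Count nodes per top-level branch (shared prefixes stored once):
  '5'-branch (53334334181, 5333433419, 5333433446, 53334334469, 5333433460, 5333433492, 5333435520): 23 nodes
Sum: 23

23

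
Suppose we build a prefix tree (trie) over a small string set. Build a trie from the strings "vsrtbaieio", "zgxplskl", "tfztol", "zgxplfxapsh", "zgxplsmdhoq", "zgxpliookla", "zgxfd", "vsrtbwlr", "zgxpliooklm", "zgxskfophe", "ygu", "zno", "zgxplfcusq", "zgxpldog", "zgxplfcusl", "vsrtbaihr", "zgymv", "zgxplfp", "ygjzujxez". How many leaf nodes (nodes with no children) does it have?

19

Leaves are exactly the stored words that no other stored word extends.
Those words: "tfztol", "vsrtbaieio", "vsrtbaihr", "vsrtbwlr", "ygjzujxez", "ygu", "zgxfd", "zgxpldog", "zgxplfcusl", "zgxplfcusq", "zgxplfp", "zgxplfxapsh", "zgxpliookla", "zgxpliooklm", "zgxplskl", "zgxplsmdhoq", "zgxskfophe", "zgymv", "zno"
Leaf count: 19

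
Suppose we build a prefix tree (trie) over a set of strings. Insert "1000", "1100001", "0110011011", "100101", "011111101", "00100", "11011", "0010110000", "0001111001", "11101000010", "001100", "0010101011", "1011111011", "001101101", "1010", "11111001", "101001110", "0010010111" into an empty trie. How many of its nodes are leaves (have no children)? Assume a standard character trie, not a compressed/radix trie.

A leaf is a node with no children — equivalently, the end of a word that is not a proper prefix of any other stored word.
Those words: "0001111001", "0010010111", "0010101011", "0010110000", "001100", "001101101", "0110011011", "011111101", "1000", "100101", "101001110", "1011111011", "1100001", "11011", "11101000010", "11111001"
Leaf count: 16

16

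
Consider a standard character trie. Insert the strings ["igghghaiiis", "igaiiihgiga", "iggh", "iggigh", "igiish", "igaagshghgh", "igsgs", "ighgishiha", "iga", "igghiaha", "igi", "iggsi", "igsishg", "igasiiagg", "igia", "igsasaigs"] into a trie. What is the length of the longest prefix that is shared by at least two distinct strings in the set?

4

Look for the deepest trie node that still has at least two words in its subtree.
e.g. "iggh" and "igghghaiiis" share the prefix "iggh" of length 4; no pair shares a longer one.
Longest shared-prefix length: 4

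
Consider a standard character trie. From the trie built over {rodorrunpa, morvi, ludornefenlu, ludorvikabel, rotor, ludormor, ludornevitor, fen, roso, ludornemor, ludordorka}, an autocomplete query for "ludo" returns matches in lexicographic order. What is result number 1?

Words with prefix "ludo", in lexicographic order: "ludordorka", "ludormor", "ludornefenlu", "ludornemor", "ludornevitor", "ludorvikabel"
Position 1: ludordorka

ludordorka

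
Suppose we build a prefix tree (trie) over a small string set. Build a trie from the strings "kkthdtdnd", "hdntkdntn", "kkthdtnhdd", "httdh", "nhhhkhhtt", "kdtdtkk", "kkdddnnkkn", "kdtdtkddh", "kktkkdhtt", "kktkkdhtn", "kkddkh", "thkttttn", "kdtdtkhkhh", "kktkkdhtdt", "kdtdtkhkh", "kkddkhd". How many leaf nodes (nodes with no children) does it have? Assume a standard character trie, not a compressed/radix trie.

Leaves are exactly the stored words that no other stored word extends.
Those words: "hdntkdntn", "httdh", "kdtdtkddh", "kdtdtkhkhh", "kdtdtkk", "kkdddnnkkn", "kkddkhd", "kkthdtdnd", "kkthdtnhdd", "kktkkdhtdt", "kktkkdhtn", "kktkkdhtt", "nhhhkhhtt", "thkttttn"
Leaf count: 14

14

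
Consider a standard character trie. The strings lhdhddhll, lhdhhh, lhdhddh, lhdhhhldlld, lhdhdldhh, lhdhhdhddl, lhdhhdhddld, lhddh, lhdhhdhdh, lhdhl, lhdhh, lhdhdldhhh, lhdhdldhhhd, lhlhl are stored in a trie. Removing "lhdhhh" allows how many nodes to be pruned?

A node on "lhdhhh"'s path can go only if nothing else ends at it or branches off below it.
Every node on "lhdhhh" is still needed (e.g. by "lhdhhhldlld"), so nothing is freed.
Nodes removed: 0

0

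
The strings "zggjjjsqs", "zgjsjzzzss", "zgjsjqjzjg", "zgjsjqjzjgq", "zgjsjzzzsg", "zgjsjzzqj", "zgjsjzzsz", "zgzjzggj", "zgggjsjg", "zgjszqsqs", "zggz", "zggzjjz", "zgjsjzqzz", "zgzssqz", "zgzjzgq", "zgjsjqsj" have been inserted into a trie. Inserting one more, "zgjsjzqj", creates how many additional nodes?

1

Walking "zgjsjzqj" from the root, the first 7 characters ("zgjsjzq") follow existing edges; "j" is the first miss.
New nodes needed: |"zgjsjzqj"| − 7 = 8 − 7 = 1.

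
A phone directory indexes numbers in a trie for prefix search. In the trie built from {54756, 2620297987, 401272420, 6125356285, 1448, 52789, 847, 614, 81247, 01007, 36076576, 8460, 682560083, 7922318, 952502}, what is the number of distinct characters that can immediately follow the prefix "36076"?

Walk "36076" from the root, arriving at one node.
Characters that immediately follow "36076" among the stored strings: {5}.
That node has 1 child edge.

1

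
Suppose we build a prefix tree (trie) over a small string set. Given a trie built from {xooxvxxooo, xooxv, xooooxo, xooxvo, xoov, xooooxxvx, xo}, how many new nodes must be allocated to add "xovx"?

2

"xo" is already a path in the trie; the remaining "vx" must be added.
New nodes needed: |"xovx"| − 2 = 4 − 2 = 2.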